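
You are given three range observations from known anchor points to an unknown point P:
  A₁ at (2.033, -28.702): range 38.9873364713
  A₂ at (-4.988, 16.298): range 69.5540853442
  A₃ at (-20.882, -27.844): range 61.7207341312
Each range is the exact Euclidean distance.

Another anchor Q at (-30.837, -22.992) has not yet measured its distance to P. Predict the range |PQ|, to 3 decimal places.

72.341

eq1: (x − 2.033)² + (y + 28.702)² = 38.9873364713²
eq2: (x + 4.988)² + (y − 16.298)² = 69.5540853442²
eq3: (x + 20.882)² + (y + 27.844)² = 61.7207341312²
eq1−eq3, eq1−eq2 (x²,y² cancel):
  -45.830·x + 1.716·y = -1906.028250
  -14.042·x + 90.000·y = -3855.191328
det = -45.830·90.000 − 1.716·-14.042 = -4100.603928
x = (-1906.028250·90.000 − 1.716·-3855.191328) / -4100.603928 = 40.220181
y = (-45.830·-3855.191328 − -1906.028250·-14.042) / -4100.603928 = -36.560217
|P − Q| = √((40.220181 − -30.837)² + (-36.560217 − -22.992)²) = 72.340995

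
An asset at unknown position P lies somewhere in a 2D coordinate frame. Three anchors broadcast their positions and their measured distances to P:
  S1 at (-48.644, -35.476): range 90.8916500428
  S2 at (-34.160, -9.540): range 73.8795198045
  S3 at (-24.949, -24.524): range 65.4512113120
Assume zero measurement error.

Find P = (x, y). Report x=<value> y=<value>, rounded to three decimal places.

eq1: (x + 48.644)² + (y + 35.476)² = 90.8916500428²
eq2: (x + 34.160)² + (y + 9.540)² = 73.8795198045²
eq3: (x + 24.949)² + (y + 24.524)² = 65.4512113120²
eq3−eq1, eq3−eq2 (x²,y² cancel):
  -47.390·x − 21.904·y = -1576.524850
  -18.422·x + 29.968·y = -1140.284361
det = -47.390·29.968 − -21.904·-18.422 = -1823.699008
x = (-1576.524850·29.968 − -21.904·-1140.284361) / -1823.699008 = 39.601977
y = (-47.390·-1140.284361 − -1576.524850·-18.422) / -1823.699008 = -13.705845

x=39.602 y=-13.706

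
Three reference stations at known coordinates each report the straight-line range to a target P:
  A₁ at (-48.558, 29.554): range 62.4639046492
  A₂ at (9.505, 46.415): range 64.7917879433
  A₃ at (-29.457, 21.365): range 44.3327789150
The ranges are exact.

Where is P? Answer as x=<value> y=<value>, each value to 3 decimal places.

eq1: (x + 48.558)² + (y − 29.554)² = 62.4639046492²
eq2: (x − 9.505)² + (y − 46.415)² = 64.7917879433²
eq3: (x + 29.457)² + (y − 21.365)² = 44.3327789150²
eq2−eq1, eq2−eq3 (x²,y² cancel):
  -116.126·x − 33.722·y = 1282.857431
  -77.924·x − 50.100·y = 1312.061323
det = -116.126·-50.100 − -33.722·-77.924 = 3190.159472
x = (1282.857431·-50.100 − -33.722·1312.061323) / 3190.159472 = -6.277374
y = (-116.126·1312.061323 − 1282.857431·-77.924) / 3190.159472 = -16.425214

x=-6.277 y=-16.425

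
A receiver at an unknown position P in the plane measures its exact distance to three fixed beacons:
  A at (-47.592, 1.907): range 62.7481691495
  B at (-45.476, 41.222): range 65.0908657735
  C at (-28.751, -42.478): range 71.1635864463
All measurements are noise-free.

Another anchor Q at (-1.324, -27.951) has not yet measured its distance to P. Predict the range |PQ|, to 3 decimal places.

45.095

eq1: (x + 47.592)² + (y − 1.907)² = 62.7481691495²
eq2: (x + 45.476)² + (y − 41.222)² = 65.0908657735²
eq3: (x + 28.751)² + (y + 42.478)² = 71.1635864463²
eq2−eq1, eq2−eq3 (x²,y² cancel):
  -4.232·x − 78.630·y = -1199.196671
  33.450·x − 167.400·y = -1963.754604
det = -4.232·-167.400 − -78.630·33.450 = 3338.610300
x = (-1199.196671·-167.400 − -78.630·-1963.754604) / 3338.610300 = 13.878678
y = (-4.232·-1963.754604 − -1199.196671·33.450) / 3338.610300 = 14.504160
|P − Q| = √((13.878678 − -1.324)² + (14.504160 − -27.951)²) = 45.095033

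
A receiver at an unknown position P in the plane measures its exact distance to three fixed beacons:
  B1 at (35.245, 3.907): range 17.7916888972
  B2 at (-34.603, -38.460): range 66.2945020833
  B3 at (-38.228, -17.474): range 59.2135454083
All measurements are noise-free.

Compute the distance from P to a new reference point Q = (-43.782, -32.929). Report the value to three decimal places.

eq1: (x − 35.245)² + (y − 3.907)² = 17.7916888972²
eq2: (x + 34.603)² + (y + 38.460)² = 66.2945020833²
eq3: (x + 38.228)² + (y + 17.474)² = 59.2135454083²
eq1−eq3, eq1−eq2 (x²,y² cancel):
  -146.946·x − 42.762·y = -2680.453780
  -139.696·x − 84.734·y = -2659.352278
det = -146.946·-84.734 − -42.762·-139.696 = 6477.642012
x = (-2680.453780·-84.734 − -42.762·-2659.352278) / 6477.642012 = 17.507350
y = (-146.946·-2659.352278 − -2680.453780·-139.696) / 6477.642012 = 2.521366
|P − Q| = √((17.507350 − -43.782)² + (2.521366 − -32.929)²) = 70.803340

70.803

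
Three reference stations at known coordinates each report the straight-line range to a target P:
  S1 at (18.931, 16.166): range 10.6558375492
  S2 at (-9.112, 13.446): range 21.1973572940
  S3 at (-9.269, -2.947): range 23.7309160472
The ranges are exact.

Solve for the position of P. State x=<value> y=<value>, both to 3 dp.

eq1: (x − 18.931)² + (y − 16.166)² = 10.6558375492²
eq2: (x + 9.112)² + (y − 13.446)² = 21.1973572940²
eq3: (x + 9.269)² + (y + 2.947)² = 23.7309160472²
eq3−eq1, eq3−eq2 (x²,y² cancel):
  56.400·x + 38.226·y = 974.732650
  0.314·x + 32.786·y = 283.052710
det = 56.400·32.786 − 38.226·0.314 = 1837.127436
x = (974.732650·32.786 − 38.226·283.052710) / 1837.127436 = 11.505795
y = (56.400·283.052710 − 974.732650·0.314) / 1837.127436 = 8.523147

x=11.506 y=8.523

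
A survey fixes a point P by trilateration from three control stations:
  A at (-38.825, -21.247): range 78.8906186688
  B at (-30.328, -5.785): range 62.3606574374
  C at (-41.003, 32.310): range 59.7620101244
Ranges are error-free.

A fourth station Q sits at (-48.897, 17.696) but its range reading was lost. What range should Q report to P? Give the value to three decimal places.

69.294

eq1: (x + 38.825)² + (y + 21.247)² = 78.8906186688²
eq2: (x + 30.328)² + (y + 5.785)² = 62.3606574374²
eq3: (x + 41.003)² + (y − 32.310)² = 59.7620101244²
eq3−eq1, eq3−eq2 (x²,y² cancel):
  4.356·x − 107.114·y = -3418.598335
  21.350·x − 76.190·y = -2089.282042
det = 4.356·-76.190 − -107.114·21.350 = 1955.000260
x = (-3418.598335·-76.190 − -107.114·-2089.282042) / 1955.000260 = 18.757875
y = (4.356·-2089.282042 − -3418.598335·21.350) / 1955.000260 = 32.678339
|P − Q| = √((18.757875 − -48.897)² + (32.678339 − 17.696)²) = 69.293958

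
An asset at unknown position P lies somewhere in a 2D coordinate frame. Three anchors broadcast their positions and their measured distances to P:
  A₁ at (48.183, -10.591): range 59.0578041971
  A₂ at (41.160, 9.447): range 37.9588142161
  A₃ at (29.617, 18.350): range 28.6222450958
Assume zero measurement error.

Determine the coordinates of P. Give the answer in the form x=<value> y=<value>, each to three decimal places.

x=33.741 y=46.674

eq1: (x − 48.183)² + (y + 10.591)² = 59.0578041971²
eq2: (x − 41.160)² + (y − 9.447)² = 37.9588142161²
eq3: (x − 29.617)² + (y − 18.350)² = 28.6222450958²
eq1−eq3, eq1−eq2 (x²,y² cancel):
  -37.132·x + 57.882·y = 1448.709741
  -14.046·x + 40.076·y = 1396.573299
det = -37.132·40.076 − 57.882·-14.046 = -675.091460
x = (1448.709741·40.076 − 57.882·1396.573299) / -675.091460 = 33.740560
y = (-37.132·1396.573299 − 1448.709741·-14.046) / -675.091460 = 46.673650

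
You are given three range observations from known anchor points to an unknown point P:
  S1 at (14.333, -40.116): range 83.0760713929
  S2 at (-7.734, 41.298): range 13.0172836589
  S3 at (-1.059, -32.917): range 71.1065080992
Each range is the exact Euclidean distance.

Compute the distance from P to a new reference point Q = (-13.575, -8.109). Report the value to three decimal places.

44.262

eq1: (x − 14.333)² + (y + 40.116)² = 83.0760713929²
eq2: (x + 7.734)² + (y − 41.298)² = 13.0172836589²
eq3: (x + 1.059)² + (y + 32.917)² = 71.1065080992²
eq3−eq2, eq3−eq1 (x²,y² cancel):
  -13.350·x + 148.430·y = 5567.375010
  30.784·x − 14.398·y = -1115.420169
det = -13.350·-14.398 − 148.430·30.784 = -4377.055820
x = (5567.375010·-14.398 − 148.430·-1115.420169) / -4377.055820 = -19.511460
y = (-13.350·-1115.420169 − 5567.375010·30.784) / -4377.055820 = 35.753534
|P − Q| = √((-19.511460 − -13.575)² + (35.753534 − -8.109)²) = 44.262438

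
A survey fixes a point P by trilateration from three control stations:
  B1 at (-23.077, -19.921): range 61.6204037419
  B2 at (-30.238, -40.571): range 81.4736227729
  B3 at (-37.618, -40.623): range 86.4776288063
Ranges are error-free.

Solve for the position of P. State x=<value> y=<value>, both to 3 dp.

eq1: (x + 23.077)² + (y + 19.921)² = 61.6204037419²
eq2: (x + 30.238)² + (y + 40.571)² = 81.4736227729²
eq3: (x + 37.618)² + (y + 40.623)² = 86.4776288063²
eq2−eq1, eq2−eq3 (x²,y² cancel):
  14.322·x + 41.300·y = 1209.928535
  -14.760·x − 0.104·y = -335.429708
det = 14.322·-0.104 − 41.300·-14.760 = 608.098512
x = (1209.928535·-0.104 − 41.300·-335.429708) / 608.098512 = 22.574327
y = (14.322·-335.429708 − 1209.928535·-14.760) / 608.098512 = 21.467773

x=22.574 y=21.468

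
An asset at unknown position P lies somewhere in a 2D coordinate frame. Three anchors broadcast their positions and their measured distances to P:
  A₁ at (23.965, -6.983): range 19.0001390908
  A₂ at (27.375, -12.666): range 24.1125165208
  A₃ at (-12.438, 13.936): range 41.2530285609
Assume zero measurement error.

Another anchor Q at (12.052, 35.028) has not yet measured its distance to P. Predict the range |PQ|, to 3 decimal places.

28.919

eq1: (x − 23.965)² + (y + 6.983)² = 19.0001390908²
eq2: (x − 27.375)² + (y + 12.666)² = 24.1125165208²
eq3: (x + 12.438)² + (y − 13.936)² = 41.2530285609²
eq3−eq1, eq3−eq2 (x²,y² cancel):
  72.806·x − 41.838·y = 1614.974654
  79.626·x − 53.204·y = 1681.301153
det = 72.806·-53.204 − -41.838·79.626 = -542.177836
x = (1614.974654·-53.204 − -41.838·1681.301153) / -542.177836 = 28.737497
y = (72.806·1681.301153 − 1614.974654·79.626) / -542.177836 = 11.407991
|P − Q| = √((28.737497 − 12.052)² + (11.407991 − 35.028)²) = 28.919036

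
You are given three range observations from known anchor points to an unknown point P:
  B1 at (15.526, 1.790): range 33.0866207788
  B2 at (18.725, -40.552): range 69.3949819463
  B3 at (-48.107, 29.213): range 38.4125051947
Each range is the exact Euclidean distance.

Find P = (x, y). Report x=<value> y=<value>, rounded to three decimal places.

x=-10.288 y=22.487

eq1: (x − 15.526)² + (y − 1.790)² = 33.0866207788²
eq2: (x − 18.725)² + (y + 40.552)² = 69.3949819463²
eq3: (x + 48.107)² + (y − 29.213)² = 38.4125051947²
eq1−eq2, eq1−eq3 (x²,y² cancel):
  6.398·x − 84.684·y = -1970.109492
  -127.266·x + 54.846·y = 2542.625961
det = 6.398·54.846 − -84.684·-127.266 = -10426.489236
x = (-1970.109492·54.846 − -84.684·2542.625961) / -10426.489236 = -10.287942
y = (6.398·2542.625961 − -1970.109492·-127.266) / -10426.489236 = 22.486978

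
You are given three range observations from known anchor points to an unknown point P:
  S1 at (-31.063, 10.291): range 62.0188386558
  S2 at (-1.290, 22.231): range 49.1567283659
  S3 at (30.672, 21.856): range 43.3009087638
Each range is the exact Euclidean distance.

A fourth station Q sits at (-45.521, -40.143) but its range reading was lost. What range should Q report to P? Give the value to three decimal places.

70.899

eq1: (x + 31.063)² + (y − 10.291)² = 62.0188386558²
eq2: (x + 1.290)² + (y − 22.231)² = 49.1567283659²
eq3: (x − 30.672)² + (y − 21.856)² = 43.3009087638²
eq3−eq2, eq3−eq1 (x²,y² cancel):
  -63.924·x + 0.750·y = -1463.990103
  -123.470·x − 23.130·y = -2319.009318
det = -63.924·-23.130 − 0.750·-123.470 = 1571.164620
x = (-1463.990103·-23.130 − 0.750·-2319.009318) / 1571.164620 = 22.659209
y = (-63.924·-2319.009318 − -1463.990103·-123.470) / 1571.164620 = -20.697071
|P − Q| = √((22.659209 − -45.521)² + (-20.697071 − -40.143)²) = 70.899119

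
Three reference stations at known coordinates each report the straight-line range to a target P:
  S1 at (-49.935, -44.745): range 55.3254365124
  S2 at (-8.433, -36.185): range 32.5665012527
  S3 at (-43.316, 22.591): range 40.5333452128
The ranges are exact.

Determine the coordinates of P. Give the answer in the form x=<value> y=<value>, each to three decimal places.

x=-12.629 y=-3.890

eq1: (x + 49.935)² + (y + 44.745)² = 55.3254365124²
eq2: (x + 8.433)² + (y + 36.185)² = 32.5665012527²
eq3: (x + 43.316)² + (y − 22.591)² = 40.5333452128²
eq2−eq1, eq2−eq3 (x²,y² cancel):
  -83.004·x − 17.120·y = 1114.822615
  -69.766·x + 117.552·y = 423.784353
det = -83.004·117.552 − -17.120·-69.766 = -10951.680128
x = (1114.822615·117.552 − -17.120·423.784353) / -10951.680128 = -12.628639
y = (-83.004·423.784353 − 1114.822615·-69.766) / -10951.680128 = -3.889898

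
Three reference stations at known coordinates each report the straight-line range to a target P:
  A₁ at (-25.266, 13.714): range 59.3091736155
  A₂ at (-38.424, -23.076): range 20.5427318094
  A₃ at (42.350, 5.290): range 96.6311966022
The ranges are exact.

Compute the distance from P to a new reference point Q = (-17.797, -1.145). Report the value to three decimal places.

eq1: (x + 25.266)² + (y − 13.714)² = 59.3091736155²
eq2: (x + 38.424)² + (y + 23.076)² = 20.5427318094²
eq3: (x − 42.350)² + (y − 5.290)² = 96.6311966022²
eq1−eq2, eq1−eq3 (x²,y² cancel):
  -26.316·x − 73.580·y = 4278.035245
  135.232·x − 16.848·y = -4824.948034
det = -26.316·-16.848 − -73.580·135.232 = 10393.742528
x = (4278.035245·-16.848 − -73.580·-4824.948034) / 10393.742528 = -41.091648
y = (-26.316·-4824.948034 − 4278.035245·135.232) / 10393.742528 = -43.444787
|P − Q| = √((-41.091648 − -17.797)² + (-43.444787 − -1.145)²) = 48.289881

48.290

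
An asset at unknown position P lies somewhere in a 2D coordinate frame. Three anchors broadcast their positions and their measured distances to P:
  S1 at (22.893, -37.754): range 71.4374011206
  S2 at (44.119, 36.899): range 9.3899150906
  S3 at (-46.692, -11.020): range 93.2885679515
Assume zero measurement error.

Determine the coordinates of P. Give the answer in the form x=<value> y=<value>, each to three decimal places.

x=35.821 y=32.504

eq1: (x − 22.893)² + (y + 37.754)² = 71.4374011206²
eq2: (x − 44.119)² + (y − 36.899)² = 9.3899150906²
eq3: (x + 46.692)² + (y + 11.020)² = 93.2885679515²
eq1−eq2, eq1−eq3 (x²,y² cancel):
  42.452·x + 149.306·y = 6373.700170
  -139.170·x + 53.468·y = -3247.325333
det = 42.452·53.468 − 149.306·-139.170 = 23048.739556
x = (6373.700170·53.468 − 149.306·-3247.325333) / 23048.739556 = 35.821228
y = (42.452·-3247.325333 − 6373.700170·-139.170) / 23048.739556 = 32.503834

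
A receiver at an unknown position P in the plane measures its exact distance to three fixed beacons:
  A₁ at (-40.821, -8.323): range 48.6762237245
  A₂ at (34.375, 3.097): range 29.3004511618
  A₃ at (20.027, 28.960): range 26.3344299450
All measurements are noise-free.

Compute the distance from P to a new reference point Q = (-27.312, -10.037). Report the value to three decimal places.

36.882

eq1: (x + 40.821)² + (y + 8.323)² = 48.6762237245²
eq2: (x − 34.375)² + (y − 3.097)² = 29.3004511618²
eq3: (x − 20.027)² + (y − 28.960)² = 26.3344299450²
eq3−eq1, eq3−eq2 (x²,y² cancel):
  -121.696·x − 74.566·y = -1180.008515
  28.696·x − 51.726·y = -213.544533
det = -121.696·-51.726 − -74.566·28.696 = 8434.593232
x = (-1180.008515·-51.726 − -74.566·-213.544533) / 8434.593232 = 5.348682
y = (-121.696·-213.544533 − -1180.008515·28.696) / 8434.593232 = 7.095664
|P − Q| = √((5.348682 − -27.312)² + (7.095664 − -10.037)²) = 36.881545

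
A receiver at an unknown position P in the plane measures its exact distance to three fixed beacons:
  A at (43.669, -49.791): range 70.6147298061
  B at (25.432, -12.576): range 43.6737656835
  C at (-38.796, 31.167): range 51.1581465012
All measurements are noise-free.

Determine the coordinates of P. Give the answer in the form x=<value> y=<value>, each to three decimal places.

eq1: (x − 43.669)² + (y + 49.791)² = 70.6147298061²
eq2: (x − 25.432)² + (y + 12.576)² = 43.6737656835²
eq3: (x + 38.796)² + (y − 31.167)² = 51.1581465012²
eq1−eq3, eq1−eq2 (x²,y² cancel):
  -164.930·x + 161.916·y = 459.670375
  -36.474·x + 74.430·y = -502.140585
det = -164.930·74.430 − 161.916·-36.474 = -6370.015716
x = (459.670375·74.430 − 161.916·-502.140585) / -6370.015716 = -18.134627
y = (-164.930·-502.140585 − 459.670375·-36.474) / -6370.015716 = -15.633252

x=-18.135 y=-15.633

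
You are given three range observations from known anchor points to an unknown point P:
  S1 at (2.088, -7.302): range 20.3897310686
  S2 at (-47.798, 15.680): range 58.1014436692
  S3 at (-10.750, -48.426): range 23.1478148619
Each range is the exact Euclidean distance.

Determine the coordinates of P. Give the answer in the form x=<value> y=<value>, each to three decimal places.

eq1: (x − 2.088)² + (y + 7.302)² = 20.3897310686²
eq2: (x + 47.798)² + (y − 15.680)² = 58.1014436692²
eq3: (x + 10.750)² + (y + 48.426)² = 23.1478148619²
eq2−eq1, eq2−eq3 (x²,y² cancel):
  99.772·x − 45.964·y = 487.204367
  74.096·x − 128.212·y = 2770.085196
det = 99.772·-128.212 − -45.964·74.096 = -9386.219120
x = (487.204367·-128.212 − -45.964·2770.085196) / -9386.219120 = -6.909997
y = (99.772·2770.085196 − 487.204367·74.096) / -9386.219120 = -25.598917

x=-6.910 y=-25.599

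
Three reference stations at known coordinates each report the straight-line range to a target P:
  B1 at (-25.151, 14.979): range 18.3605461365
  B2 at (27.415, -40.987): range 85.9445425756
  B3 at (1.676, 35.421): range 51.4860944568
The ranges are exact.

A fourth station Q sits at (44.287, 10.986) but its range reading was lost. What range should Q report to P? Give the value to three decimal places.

eq1: (x + 25.151)² + (y − 14.979)² = 18.3605461365²
eq2: (x − 27.415)² + (y + 40.987)² = 85.9445425756²
eq3: (x − 1.676)² + (y − 35.421)² = 51.4860944568²
eq3−eq2, eq3−eq1 (x²,y² cancel):
  51.478·x − 152.816·y = -3561.586299
  -53.654·x − 40.884·y = 1913.195293
det = 51.478·-40.884 − -152.816·-53.654 = -10303.816216
x = (-3561.586299·-40.884 − -152.816·1913.195293) / -10303.816216 = -42.506459
y = (51.478·1913.195293 − -3561.586299·-53.654) / -10303.816216 = 8.987533
|P − Q| = √((-42.506459 − 44.287)² + (8.987533 − 10.986)²) = 86.816464

86.816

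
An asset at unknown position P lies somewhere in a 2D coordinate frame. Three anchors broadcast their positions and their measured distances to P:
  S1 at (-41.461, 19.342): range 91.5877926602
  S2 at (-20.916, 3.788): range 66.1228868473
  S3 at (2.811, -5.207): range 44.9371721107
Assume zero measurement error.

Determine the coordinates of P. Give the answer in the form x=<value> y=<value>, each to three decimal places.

x=23.752 y=-44.967

eq1: (x + 41.461)² + (y − 19.342)² = 91.5877926602²
eq2: (x + 20.916)² + (y − 3.788)² = 66.1228868473²
eq3: (x − 2.811)² + (y + 5.207)² = 44.9371721107²
eq2−eq3, eq2−eq1 (x²,y² cancel):
  47.454·x − 17.990·y = 1936.073298
  -41.090·x + 31.108·y = -2374.788114
det = 47.454·31.108 − -17.990·-41.090 = 736.989932
x = (1936.073298·31.108 − -17.990·-2374.788114) / 736.989932 = 23.751926
y = (47.454·-2374.788114 − 1936.073298·-41.090) / 736.989932 = -44.966616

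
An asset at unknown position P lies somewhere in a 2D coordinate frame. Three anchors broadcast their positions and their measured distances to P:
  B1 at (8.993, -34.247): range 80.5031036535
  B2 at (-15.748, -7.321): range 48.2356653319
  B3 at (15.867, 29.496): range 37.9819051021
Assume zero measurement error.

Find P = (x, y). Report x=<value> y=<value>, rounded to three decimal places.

x=-20.429 y=40.687

eq1: (x − 8.993)² + (y + 34.247)² = 80.5031036535²
eq2: (x + 15.748)² + (y + 7.321)² = 48.2356653319²
eq3: (x − 15.867)² + (y − 29.496)² = 37.9819051021²
eq1−eq3, eq1−eq2 (x²,y² cancel):
  13.748·x + 127.486·y = 4906.169230
  -49.482·x + 53.852·y = 3201.935775
det = 13.748·53.852 − 127.486·-49.482 = 7048.619548
x = (4906.169230·53.852 − 127.486·3201.935775) / 7048.619548 = -20.428817
y = (13.748·3201.935775 − 4906.169230·-49.482) / 7048.619548 = 40.687014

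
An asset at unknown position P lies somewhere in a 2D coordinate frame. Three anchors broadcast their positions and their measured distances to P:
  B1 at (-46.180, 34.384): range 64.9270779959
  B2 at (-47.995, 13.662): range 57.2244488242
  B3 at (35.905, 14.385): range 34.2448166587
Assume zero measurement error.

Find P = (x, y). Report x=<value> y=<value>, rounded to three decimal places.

x=6.631 y=-3.385

eq1: (x + 46.180)² + (y − 34.384)² = 64.9270779959²
eq2: (x + 47.995)² + (y − 13.662)² = 57.2244488242²
eq3: (x − 35.905)² + (y − 14.385)² = 34.2448166587²
eq3−eq2, eq3−eq1 (x²,y² cancel):
  -167.800·x − 1.446·y = -1107.857056
  -164.170·x + 39.998·y = -1224.063383
det = -167.800·39.998 − -1.446·-164.170 = -6949.054220
x = (-1107.857056·39.998 − -1.446·-1224.063383) / -6949.054220 = 6.631415
y = (-167.800·-1224.063383 − -1107.857056·-164.170) / -6949.054220 = -3.384769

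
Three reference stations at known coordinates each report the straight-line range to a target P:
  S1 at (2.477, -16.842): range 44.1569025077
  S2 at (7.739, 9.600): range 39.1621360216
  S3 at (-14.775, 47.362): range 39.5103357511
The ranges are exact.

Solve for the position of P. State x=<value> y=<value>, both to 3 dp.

x=-31.377 y=11.509

eq1: (x − 2.477)² + (y + 16.842)² = 44.1569025077²
eq2: (x − 7.739)² + (y − 9.600)² = 39.1621360216²
eq3: (x + 14.775)² + (y − 47.362)² = 39.5103357511²
eq3−eq1, eq3−eq2 (x²,y² cancel):
  34.504·x − 128.408·y = -2560.436584
  45.028·x − 75.524·y = -2282.013815
det = 34.504·-75.524 − -128.408·45.028 = 3176.075328
x = (-2560.436584·-75.524 − -128.408·-2282.013815) / 3176.075328 = -31.376591
y = (34.504·-2282.013815 − -2560.436584·45.028) / 3176.075328 = 11.508774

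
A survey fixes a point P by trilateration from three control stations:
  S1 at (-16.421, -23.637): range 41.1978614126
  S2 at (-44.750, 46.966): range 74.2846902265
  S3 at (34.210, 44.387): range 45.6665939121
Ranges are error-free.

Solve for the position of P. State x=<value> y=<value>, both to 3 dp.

x=15.071 y=2.924

eq1: (x + 16.421)² + (y + 23.637)² = 41.1978614126²
eq2: (x + 44.750)² + (y − 46.966)² = 74.2846902265²
eq3: (x − 34.210)² + (y − 44.387)² = 45.6665939121²
eq1−eq3, eq1−eq2 (x²,y² cancel):
  101.262·x + 136.048·y = 1923.998844
  -56.658·x + 141.206·y = -440.940771
det = 101.262·141.206 − 136.048·-56.658 = 22007.009556
x = (1923.998844·141.206 − 136.048·-440.940771) / 22007.009556 = 15.071075
y = (101.262·-440.940771 − 1923.998844·-56.658) / 22007.009556 = 2.924495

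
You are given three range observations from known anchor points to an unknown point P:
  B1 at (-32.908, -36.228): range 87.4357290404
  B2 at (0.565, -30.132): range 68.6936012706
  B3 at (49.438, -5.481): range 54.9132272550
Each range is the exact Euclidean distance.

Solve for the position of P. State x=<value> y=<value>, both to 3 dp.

eq1: (x + 32.908)² + (y + 36.228)² = 87.4357290404²
eq2: (x − 0.565)² + (y + 30.132)² = 68.6936012706²
eq3: (x − 49.438)² + (y + 5.481)² = 54.9132272550²
eq3−eq1, eq3−eq2 (x²,y² cancel):
  -164.692·x − 61.494·y = -4708.296942
  -97.746·x − 49.302·y = -3269.248884
det = -164.692·-49.302 − -61.494·-97.746 = 2108.852460
x = (-4708.296942·-49.302 − -61.494·-3269.248884) / 2108.852460 = 14.742267
y = (-164.692·-3269.248884 − -4708.296942·-97.746) / 2108.852460 = 37.082701

x=14.742 y=37.083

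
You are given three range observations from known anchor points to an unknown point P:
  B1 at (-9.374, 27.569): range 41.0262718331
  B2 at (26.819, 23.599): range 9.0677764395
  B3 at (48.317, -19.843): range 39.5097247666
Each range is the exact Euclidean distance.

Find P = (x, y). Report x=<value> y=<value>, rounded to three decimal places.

eq1: (x + 9.374)² + (y − 27.569)² = 41.0262718331²
eq2: (x − 26.819)² + (y − 23.599)² = 9.0677764395²
eq3: (x − 48.317)² + (y + 19.843)² = 39.5097247666²
eq1−eq3, eq1−eq2 (x²,y² cancel):
  115.382·x − 94.824·y = 2002.492130
  72.386·x − 7.940·y = 2029.180336
det = 115.382·-7.940 − -94.824·72.386 = 5947.796984
x = (2002.492130·-7.940 − -94.824·2029.180336) / 5947.796984 = 29.677410
y = (115.382·2029.180336 − 2002.492130·72.386) / 5947.796984 = 14.993533

x=29.677 y=14.994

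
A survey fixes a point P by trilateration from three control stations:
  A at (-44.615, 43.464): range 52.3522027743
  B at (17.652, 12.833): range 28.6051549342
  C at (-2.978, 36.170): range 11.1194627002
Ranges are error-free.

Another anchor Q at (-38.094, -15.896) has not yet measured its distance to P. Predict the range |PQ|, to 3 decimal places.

eq1: (x + 44.615)² + (y − 43.464)² = 52.3522027743²
eq2: (x − 17.652)² + (y − 12.833)² = 28.6051549342²
eq3: (x + 2.978)² + (y − 36.170)² = 11.1194627002²
eq3−eq2, eq3−eq1 (x²,y² cancel):
  41.260·x − 46.674·y = -1535.470829
  -83.274·x + 14.588·y = -54.630548
det = 41.260·14.588 − -46.674·-83.274 = -3284.829796
x = (-1535.470829·14.588 − -46.674·-54.630548) / -3284.829796 = 7.595302
y = (41.260·-54.630548 − -1535.470829·-83.274) / -3284.829796 = 39.612054
|P − Q| = √((7.595302 − -38.094)² + (39.612054 − -15.896)²) = 71.893368

71.893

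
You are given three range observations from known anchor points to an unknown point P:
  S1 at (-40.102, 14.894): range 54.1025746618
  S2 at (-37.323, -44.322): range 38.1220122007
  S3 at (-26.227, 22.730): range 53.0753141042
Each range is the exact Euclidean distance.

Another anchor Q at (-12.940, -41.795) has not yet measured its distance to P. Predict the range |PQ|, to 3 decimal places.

eq1: (x + 40.102)² + (y − 14.894)² = 54.1025746618²
eq2: (x + 37.323)² + (y + 44.322)² = 38.1220122007²
eq3: (x + 26.227)² + (y − 22.730)² = 53.0753141042²
eq3−eq2, eq3−eq1 (x²,y² cancel):
  -22.192·x − 134.104·y = 3516.638737
  -27.750·x − 15.672·y = 515.393593
det = -22.192·-15.672 − -134.104·-27.750 = -3373.592976
x = (3516.638737·-15.672 − -134.104·515.393593) / -3373.592976 = -4.150939
y = (-22.192·515.393593 − 3516.638737·-27.750) / -3373.592976 = -25.536308
|P − Q| = √((-4.150939 − -12.940)² + (-25.536308 − -41.795)²) = 18.482225

18.482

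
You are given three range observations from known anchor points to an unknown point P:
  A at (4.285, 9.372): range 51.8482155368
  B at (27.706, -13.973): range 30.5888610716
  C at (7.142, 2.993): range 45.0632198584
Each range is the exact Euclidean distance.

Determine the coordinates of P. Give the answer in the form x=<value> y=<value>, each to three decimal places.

eq1: (x − 4.285)² + (y − 9.372)² = 51.8482155368²
eq2: (x − 27.706)² + (y + 13.973)² = 30.5888610716²
eq3: (x − 7.142)² + (y − 2.993)² = 45.0632198584²
eq3−eq2, eq3−eq1 (x²,y² cancel):
  41.128·x − 33.932·y = 1997.916314
  -5.714·x + 12.758·y = -611.314274
det = 41.128·12.758 − -33.932·-5.714 = 330.823576
x = (1997.916314·12.758 − -33.932·-611.314274) / 330.823576 = 14.346923
y = (41.128·-611.314274 − 1997.916314·-5.714) / 330.823576 = -41.490512

x=14.347 y=-41.491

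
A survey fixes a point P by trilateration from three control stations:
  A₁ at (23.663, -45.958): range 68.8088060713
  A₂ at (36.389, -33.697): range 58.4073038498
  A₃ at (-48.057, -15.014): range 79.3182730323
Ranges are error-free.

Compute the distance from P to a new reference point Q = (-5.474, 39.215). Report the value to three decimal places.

eq1: (x − 23.663)² + (y + 45.958)² = 68.8088060713²
eq2: (x − 36.389)² + (y + 33.697)² = 58.4073038498²
eq3: (x + 48.057)² + (y + 15.014)² = 79.3182730323²
eq2−eq1, eq2−eq3 (x²,y² cancel):
  -25.452·x − 24.522·y = -1110.810447
  -168.892·x + 37.366·y = -2804.726979
det = -25.452·37.366 − -24.522·-168.892 = -5092.609056
x = (-1110.810447·37.366 − -24.522·-2804.726979) / -5092.609056 = 21.655709
y = (-25.452·-2804.726979 − -1110.810447·-168.892) / -5092.609056 = 22.821521
|P − Q| = √((21.655709 − -5.474)² + (22.821521 − 39.215)²) = 31.698064

31.698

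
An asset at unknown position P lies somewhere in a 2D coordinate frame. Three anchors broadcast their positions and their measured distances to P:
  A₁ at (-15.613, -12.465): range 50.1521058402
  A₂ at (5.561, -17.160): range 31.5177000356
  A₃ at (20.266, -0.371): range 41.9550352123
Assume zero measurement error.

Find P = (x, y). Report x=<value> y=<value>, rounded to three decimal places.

eq1: (x + 15.613)² + (y + 12.465)² = 50.1521058402²
eq2: (x − 5.561)² + (y + 17.160)² = 31.5177000356²
eq3: (x − 20.266)² + (y + 0.371)² = 41.9550352123²
eq2−eq3, eq2−eq1 (x²,y² cancel):
  29.410·x + 33.578·y = -681.401488
  -42.348·x + 9.390·y = -1448.116632
det = 29.410·9.390 − 33.578·-42.348 = 1698.121044
x = (-681.401488·9.390 − 33.578·-1448.116632) / 1698.121044 = 24.866602
y = (29.410·-1448.116632 − -681.401488·-42.348) / 1698.121044 = -42.073032

x=24.867 y=-42.073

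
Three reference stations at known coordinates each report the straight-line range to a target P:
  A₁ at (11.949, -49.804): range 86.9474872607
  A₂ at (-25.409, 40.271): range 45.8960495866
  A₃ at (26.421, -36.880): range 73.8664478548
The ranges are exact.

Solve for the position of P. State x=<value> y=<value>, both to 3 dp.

eq1: (x − 11.949)² + (y + 49.804)² = 86.9474872607²
eq2: (x + 25.409)² + (y − 40.271)² = 45.8960495866²
eq3: (x − 26.421)² + (y + 36.880)² = 73.8664478548²
eq3−eq1, eq3−eq2 (x²,y² cancel):
  -28.944·x − 25.848·y = -1538.600046
  -103.660·x + 154.302·y = 3558.971832
det = -28.944·154.302 − -25.848·-103.660 = -7145.520768
x = (-1538.600046·154.302 − -25.848·3558.971832) / -7145.520768 = 20.350758
y = (-28.944·3558.971832 − -1538.600046·-103.660) / -7145.520768 = 36.736603

x=20.351 y=36.737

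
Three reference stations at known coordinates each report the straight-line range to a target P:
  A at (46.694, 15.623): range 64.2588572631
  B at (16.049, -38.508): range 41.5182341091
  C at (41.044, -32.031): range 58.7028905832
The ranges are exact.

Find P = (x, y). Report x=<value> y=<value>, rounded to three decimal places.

x=-12.803 y=-8.653

eq1: (x − 46.694)² + (y − 15.623)² = 64.2588572631²
eq2: (x − 16.049)² + (y + 38.508)² = 41.5182341091²
eq3: (x − 41.044)² + (y + 32.031)² = 58.7028905832²
eq3−eq1, eq3−eq2 (x²,y² cancel):
  11.300·x + 95.308·y = -969.358506
  -49.990·x − 12.954·y = 752.107167
det = 11.300·-12.954 − 95.308·-49.990 = 4618.066720
x = (-969.358506·-12.954 − 95.308·752.107167) / 4618.066720 = -12.802925
y = (11.300·752.107167 − -969.358506·-49.990) / 4618.066720 = -8.652846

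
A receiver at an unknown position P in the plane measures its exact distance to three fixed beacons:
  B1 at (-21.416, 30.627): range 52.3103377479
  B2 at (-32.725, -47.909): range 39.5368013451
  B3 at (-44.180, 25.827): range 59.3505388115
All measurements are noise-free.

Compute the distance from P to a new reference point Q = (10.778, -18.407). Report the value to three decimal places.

16.326

eq1: (x + 21.416)² + (y − 30.627)² = 52.3103377479²
eq2: (x + 32.725)² + (y + 47.909)² = 39.5368013451²
eq3: (x + 44.180)² + (y − 25.827)² = 59.3505388115²
eq2−eq3, eq2−eq1 (x²,y² cancel):
  -22.910·x + 147.472·y = -2706.619374
  22.618·x + 157.072·y = -3142.752496
det = -22.910·157.072 − 147.472·22.618 = -6934.041216
x = (-2706.619374·157.072 − 147.472·-3142.752496) / -6934.041216 = -5.528360
y = (-22.910·-3142.752496 − -2706.619374·22.618) / -6934.041216 = -19.212285
|P − Q| = √((-5.528360 − 10.778)² + (-19.212285 − -18.407)²) = 16.326233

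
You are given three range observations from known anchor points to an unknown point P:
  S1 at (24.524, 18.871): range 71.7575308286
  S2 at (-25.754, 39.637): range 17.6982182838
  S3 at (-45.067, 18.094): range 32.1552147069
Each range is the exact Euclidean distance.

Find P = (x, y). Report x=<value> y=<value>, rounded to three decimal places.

eq1: (x − 24.524)² + (y − 18.871)² = 71.7575308286²
eq2: (x + 25.754)² + (y − 39.637)² = 17.6982182838²
eq3: (x + 45.067)² + (y − 18.094)² = 32.1552147069²
eq3−eq2, eq3−eq1 (x²,y² cancel):
  38.626·x + 43.086·y = 596.663862
  139.182·x + 1.554·y = -5516.071506
det = 38.626·1.554 − 43.086·139.182 = -5936.770848
x = (596.663862·1.554 − 43.086·-5516.071506) / -5936.770848 = -40.188964
y = (38.626·-5516.071506 − 596.663862·139.182) / -5936.770848 = 49.877055

x=-40.189 y=49.877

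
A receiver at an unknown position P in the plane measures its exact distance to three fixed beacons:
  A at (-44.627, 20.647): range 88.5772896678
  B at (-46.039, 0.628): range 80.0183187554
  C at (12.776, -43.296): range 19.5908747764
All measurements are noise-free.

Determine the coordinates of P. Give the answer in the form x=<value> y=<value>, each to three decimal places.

eq1: (x + 44.627)² + (y − 20.647)² = 88.5772896678²
eq2: (x + 46.039)² + (y − 0.628)² = 80.0183187554²
eq3: (x − 12.776)² + (y + 43.296)² = 19.5908747764²
eq1−eq3, eq1−eq2 (x²,y² cancel):
  114.806·x − 127.886·y = 7082.035924
  -2.824·x − 40.038·y = 1145.121075
det = 114.806·-40.038 − -127.886·-2.824 = -4957.752692
x = (7082.035924·-40.038 − -127.886·1145.121075) / -4957.752692 = 27.654788
y = (114.806·1145.121075 − 7082.035924·-2.824) / -4957.752692 = -30.551431

x=27.655 y=-30.551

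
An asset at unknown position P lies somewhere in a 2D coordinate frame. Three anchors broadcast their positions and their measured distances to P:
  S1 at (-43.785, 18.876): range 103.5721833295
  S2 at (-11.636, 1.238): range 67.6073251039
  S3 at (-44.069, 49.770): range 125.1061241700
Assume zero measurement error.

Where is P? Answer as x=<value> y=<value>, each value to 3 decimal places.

x=38.040 y=-44.621

eq1: (x + 43.785)² + (y − 18.876)² = 103.5721833295²
eq2: (x + 11.636)² + (y − 1.238)² = 67.6073251039²
eq3: (x + 44.069)² + (y − 49.770)² = 125.1061241700²
eq3−eq2, eq3−eq1 (x²,y² cancel):
  64.866·x − 97.064·y = 6798.591376
  0.568·x − 61.788·y = 2778.645085
det = 64.866·-61.788 − -97.064·0.568 = -3952.808056
x = (6798.591376·-61.788 − -97.064·2778.645085) / -3952.808056 = 38.040035
y = (64.866·2778.645085 − 6798.591376·0.568) / -3952.808056 = -44.620935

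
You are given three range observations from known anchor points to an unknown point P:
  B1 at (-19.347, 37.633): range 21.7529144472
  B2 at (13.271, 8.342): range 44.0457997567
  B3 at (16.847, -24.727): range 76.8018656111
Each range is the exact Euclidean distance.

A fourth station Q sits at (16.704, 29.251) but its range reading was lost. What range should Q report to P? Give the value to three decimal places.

eq1: (x + 19.347)² + (y − 37.633)² = 21.7529144472²
eq2: (x − 13.271)² + (y − 8.342)² = 44.0457997567²
eq3: (x − 16.847)² + (y + 24.727)² = 76.8018656111²
eq2−eq3, eq2−eq1 (x²,y² cancel):
  7.152·x − 66.138·y = -3308.956552
  -65.236·x + 58.582·y = 3011.683882
det = 7.152·58.582 − -66.138·-65.236 = -3895.600104
x = (-3308.956552·58.582 − -66.138·3011.683882) / -3895.600104 = -1.371151
y = (7.152·3011.683882 − -3308.956552·-65.236) / -3895.600104 = 49.882822
|P − Q| = √((-1.371151 − 16.704)² + (49.882822 − 29.251)²) = 27.429604

27.430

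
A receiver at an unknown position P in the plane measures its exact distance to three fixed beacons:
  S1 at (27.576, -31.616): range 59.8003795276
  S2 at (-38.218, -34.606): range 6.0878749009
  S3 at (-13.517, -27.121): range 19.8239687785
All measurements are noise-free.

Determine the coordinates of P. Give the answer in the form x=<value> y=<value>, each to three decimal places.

x=-32.185 y=-33.792

eq1: (x − 27.576)² + (y + 31.616)² = 59.8003795276²
eq2: (x + 38.218)² + (y + 34.606)² = 6.0878749009²
eq3: (x + 13.517)² + (y + 27.121)² = 19.8239687785²
eq3−eq2, eq3−eq1 (x²,y² cancel):
  -49.402·x − 14.970·y = 2095.860347
  82.186·x − 8.990·y = -2341.346352
det = -49.402·-8.990 − -14.970·82.186 = 1674.448400
x = (2095.860347·-8.990 − -14.970·-2341.346352) / 1674.448400 = -32.184772
y = (-49.402·-2341.346352 − 2095.860347·82.186) / 1674.448400 = -33.792135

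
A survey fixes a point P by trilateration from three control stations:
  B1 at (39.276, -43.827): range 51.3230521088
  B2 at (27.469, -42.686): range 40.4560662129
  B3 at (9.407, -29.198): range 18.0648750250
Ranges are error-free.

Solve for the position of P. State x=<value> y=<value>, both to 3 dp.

eq1: (x − 39.276)² + (y + 43.827)² = 51.3230521088²
eq2: (x − 27.469)² + (y + 42.686)² = 40.4560662129²
eq3: (x − 9.407)² + (y + 29.198)² = 18.0648750250²
eq2−eq1, eq2−eq3 (x²,y² cancel):
  23.614·x − 2.282·y = -110.592836
  -36.124·x + 26.976·y = -325.272120
det = 23.614·26.976 − -2.282·-36.124 = 554.576296
x = (-110.592836·26.976 − -2.282·-325.272120) / 554.576296 = -6.717964
y = (23.614·-325.272120 − -110.592836·-36.124) / 554.576296 = -21.053968

x=-6.718 y=-21.054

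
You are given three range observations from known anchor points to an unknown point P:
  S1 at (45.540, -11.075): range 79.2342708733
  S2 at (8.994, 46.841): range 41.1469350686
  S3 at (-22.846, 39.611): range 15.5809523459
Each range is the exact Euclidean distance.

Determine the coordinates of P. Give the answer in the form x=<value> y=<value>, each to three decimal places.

x=-25.389 y=24.239

eq1: (x − 45.540)² + (y + 11.075)² = 79.2342708733²
eq2: (x − 8.994)² + (y − 46.841)² = 41.1469350686²
eq3: (x + 22.846)² + (y − 39.611)² = 15.5809523459²
eq3−eq2, eq3−eq1 (x²,y² cancel):
  63.680·x + 14.460·y = -1266.303910
  136.772·x − 101.372·y = -5929.727417
det = 63.680·-101.372 − 14.460·136.772 = -8433.092080
x = (-1266.303910·-101.372 − 14.460·-5929.727417) / -8433.092080 = -25.389456
y = (63.680·-5929.727417 − -1266.303910·136.772) / -8433.092080 = 24.239048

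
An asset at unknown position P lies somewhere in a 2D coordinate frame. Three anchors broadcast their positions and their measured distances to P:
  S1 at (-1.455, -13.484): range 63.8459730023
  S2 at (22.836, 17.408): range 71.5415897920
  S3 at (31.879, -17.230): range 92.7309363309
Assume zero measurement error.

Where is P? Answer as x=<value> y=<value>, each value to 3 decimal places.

eq1: (x + 1.455)² + (y + 13.484)² = 63.8459730023²
eq2: (x − 22.836)² + (y − 17.408)² = 71.5415897920²
eq3: (x − 31.879)² + (y + 17.230)² = 92.7309363309²
eq2−eq3, eq2−eq1 (x²,y² cancel):
  18.086·x − 69.276·y = -2992.205302
  -48.582·x − 61.784·y = 401.304722
det = 18.086·-61.784 − -69.276·-48.582 = -4482.992056
x = (-2992.205302·-61.784 − -69.276·401.304722) / -4482.992056 = -47.439566
y = (18.086·401.304722 − -2992.205302·-48.582) / -4482.992056 = 30.807398

x=-47.440 y=30.807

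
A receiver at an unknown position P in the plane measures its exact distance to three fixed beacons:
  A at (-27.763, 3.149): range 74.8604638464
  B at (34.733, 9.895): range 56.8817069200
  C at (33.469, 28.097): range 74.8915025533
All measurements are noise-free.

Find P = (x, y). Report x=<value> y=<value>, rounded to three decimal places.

x=28.170 y=-46.607

eq1: (x + 27.763)² + (y − 3.149)² = 74.8604638464²
eq2: (x − 34.733)² + (y − 9.895)² = 56.8817069200²
eq3: (x − 33.469)² + (y − 28.097)² = 74.8915025533²
eq3−eq1, eq3−eq2 (x²,y² cancel):
  -122.464·x − 49.896·y = -1124.266893
  2.528·x − 36.404·y = 1767.885517
det = -122.464·-36.404 − -49.896·2.528 = 4584.316544
x = (-1124.266893·-36.404 − -49.896·1767.885517) / 4584.316544 = 28.169570
y = (-122.464·1767.885517 − -1124.266893·2.528) / 4584.316544 = -46.606770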